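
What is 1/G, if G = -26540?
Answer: -1/26540 ≈ -3.7679e-5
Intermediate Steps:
1/G = 1/(-26540) = -1/26540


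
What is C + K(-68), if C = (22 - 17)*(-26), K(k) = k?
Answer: -198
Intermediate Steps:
C = -130 (C = 5*(-26) = -130)
C + K(-68) = -130 - 68 = -198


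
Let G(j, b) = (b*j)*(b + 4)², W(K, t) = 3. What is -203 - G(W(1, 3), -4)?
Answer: -203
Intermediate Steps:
G(j, b) = b*j*(4 + b)² (G(j, b) = (b*j)*(4 + b)² = b*j*(4 + b)²)
-203 - G(W(1, 3), -4) = -203 - (-4)*3*(4 - 4)² = -203 - (-4)*3*0² = -203 - (-4)*3*0 = -203 - 1*0 = -203 + 0 = -203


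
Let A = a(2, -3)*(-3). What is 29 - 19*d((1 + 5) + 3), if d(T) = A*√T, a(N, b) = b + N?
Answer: -142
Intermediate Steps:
a(N, b) = N + b
A = 3 (A = (2 - 3)*(-3) = -1*(-3) = 3)
d(T) = 3*√T
29 - 19*d((1 + 5) + 3) = 29 - 57*√((1 + 5) + 3) = 29 - 57*√(6 + 3) = 29 - 57*√9 = 29 - 57*3 = 29 - 19*9 = 29 - 171 = -142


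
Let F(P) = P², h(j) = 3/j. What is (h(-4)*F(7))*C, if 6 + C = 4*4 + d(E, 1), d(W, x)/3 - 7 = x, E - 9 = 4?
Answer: -2499/2 ≈ -1249.5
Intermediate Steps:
E = 13 (E = 9 + 4 = 13)
d(W, x) = 21 + 3*x
C = 34 (C = -6 + (4*4 + (21 + 3*1)) = -6 + (16 + (21 + 3)) = -6 + (16 + 24) = -6 + 40 = 34)
(h(-4)*F(7))*C = ((3/(-4))*7²)*34 = ((3*(-¼))*49)*34 = -¾*49*34 = -147/4*34 = -2499/2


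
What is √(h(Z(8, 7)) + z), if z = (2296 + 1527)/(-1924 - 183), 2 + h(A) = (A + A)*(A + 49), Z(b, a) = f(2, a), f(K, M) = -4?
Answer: 3*I*√3662439/301 ≈ 19.074*I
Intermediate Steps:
Z(b, a) = -4
h(A) = -2 + 2*A*(49 + A) (h(A) = -2 + (A + A)*(A + 49) = -2 + (2*A)*(49 + A) = -2 + 2*A*(49 + A))
z = -3823/2107 (z = 3823/(-2107) = 3823*(-1/2107) = -3823/2107 ≈ -1.8144)
√(h(Z(8, 7)) + z) = √((-2 + 2*(-4)² + 98*(-4)) - 3823/2107) = √((-2 + 2*16 - 392) - 3823/2107) = √((-2 + 32 - 392) - 3823/2107) = √(-362 - 3823/2107) = √(-766557/2107) = 3*I*√3662439/301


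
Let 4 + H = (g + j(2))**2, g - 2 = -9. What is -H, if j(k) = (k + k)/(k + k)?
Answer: -32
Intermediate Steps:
g = -7 (g = 2 - 9 = -7)
j(k) = 1 (j(k) = (2*k)/((2*k)) = (2*k)*(1/(2*k)) = 1)
H = 32 (H = -4 + (-7 + 1)**2 = -4 + (-6)**2 = -4 + 36 = 32)
-H = -1*32 = -32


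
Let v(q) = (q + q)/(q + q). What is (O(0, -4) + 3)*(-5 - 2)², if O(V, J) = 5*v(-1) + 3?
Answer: 539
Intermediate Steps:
v(q) = 1 (v(q) = (2*q)/((2*q)) = (2*q)*(1/(2*q)) = 1)
O(V, J) = 8 (O(V, J) = 5*1 + 3 = 5 + 3 = 8)
(O(0, -4) + 3)*(-5 - 2)² = (8 + 3)*(-5 - 2)² = 11*(-7)² = 11*49 = 539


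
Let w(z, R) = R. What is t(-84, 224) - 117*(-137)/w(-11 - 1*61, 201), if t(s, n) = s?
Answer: -285/67 ≈ -4.2537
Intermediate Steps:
t(-84, 224) - 117*(-137)/w(-11 - 1*61, 201) = -84 - 117*(-137)/201 = -84 - (-16029)/201 = -84 - 1*(-5343/67) = -84 + 5343/67 = -285/67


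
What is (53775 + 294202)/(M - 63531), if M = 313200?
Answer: 49711/35667 ≈ 1.3938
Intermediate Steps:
(53775 + 294202)/(M - 63531) = (53775 + 294202)/(313200 - 63531) = 347977/249669 = 347977*(1/249669) = 49711/35667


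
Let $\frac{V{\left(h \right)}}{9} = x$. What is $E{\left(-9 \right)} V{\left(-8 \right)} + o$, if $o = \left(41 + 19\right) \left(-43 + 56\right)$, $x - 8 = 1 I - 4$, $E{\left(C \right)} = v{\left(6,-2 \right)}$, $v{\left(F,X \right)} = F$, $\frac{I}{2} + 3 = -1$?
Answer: $564$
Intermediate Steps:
$I = -8$ ($I = -6 + 2 \left(-1\right) = -6 - 2 = -8$)
$E{\left(C \right)} = 6$
$x = -4$ ($x = 8 + \left(1 \left(-8\right) - 4\right) = 8 - 12 = -4$)
$V{\left(h \right)} = -36$ ($V{\left(h \right)} = 9 \left(-4\right) = -36$)
$o = 780$ ($o = 60 \cdot 13 = 780$)
$E{\left(-9 \right)} V{\left(-8 \right)} + o = 6 \left(-36\right) + 780 = -216 + 780 = 564$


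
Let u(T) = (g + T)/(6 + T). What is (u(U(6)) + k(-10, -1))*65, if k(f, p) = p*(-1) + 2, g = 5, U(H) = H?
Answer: 3055/12 ≈ 254.58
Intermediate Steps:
k(f, p) = 2 - p (k(f, p) = -p + 2 = 2 - p)
u(T) = (5 + T)/(6 + T)
(u(U(6)) + k(-10, -1))*65 = ((5 + 6)/(6 + 6) + (2 - 1*(-1)))*65 = (11/12 + (2 + 1))*65 = ((1/12)*11 + 3)*65 = (11/12 + 3)*65 = (47/12)*65 = 3055/12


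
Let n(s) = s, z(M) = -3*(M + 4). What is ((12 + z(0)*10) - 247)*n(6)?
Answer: -2130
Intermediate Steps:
z(M) = -12 - 3*M (z(M) = -3*(4 + M) = -12 - 3*M)
((12 + z(0)*10) - 247)*n(6) = ((12 + (-12 - 3*0)*10) - 247)*6 = ((12 + (-12 + 0)*10) - 247)*6 = ((12 - 12*10) - 247)*6 = ((12 - 120) - 247)*6 = (-108 - 247)*6 = -355*6 = -2130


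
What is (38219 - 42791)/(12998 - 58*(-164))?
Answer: -2286/11255 ≈ -0.20311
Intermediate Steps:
(38219 - 42791)/(12998 - 58*(-164)) = -4572/(12998 + 9512) = -4572/22510 = -4572*1/22510 = -2286/11255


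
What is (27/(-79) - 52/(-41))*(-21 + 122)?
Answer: 303101/3239 ≈ 93.579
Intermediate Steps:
(27/(-79) - 52/(-41))*(-21 + 122) = (27*(-1/79) - 52*(-1/41))*101 = (-27/79 + 52/41)*101 = (3001/3239)*101 = 303101/3239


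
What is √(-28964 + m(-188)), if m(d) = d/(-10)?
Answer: I*√723630/5 ≈ 170.13*I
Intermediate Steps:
m(d) = -d/10 (m(d) = d*(-⅒) = -d/10)
√(-28964 + m(-188)) = √(-28964 - ⅒*(-188)) = √(-28964 + 94/5) = √(-144726/5) = I*√723630/5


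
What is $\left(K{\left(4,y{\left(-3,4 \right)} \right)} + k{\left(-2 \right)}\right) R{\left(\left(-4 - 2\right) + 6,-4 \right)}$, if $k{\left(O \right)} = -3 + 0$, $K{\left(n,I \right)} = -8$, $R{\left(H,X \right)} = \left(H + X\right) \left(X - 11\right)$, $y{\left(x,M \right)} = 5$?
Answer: $-660$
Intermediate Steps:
$R{\left(H,X \right)} = \left(-11 + X\right) \left(H + X\right)$ ($R{\left(H,X \right)} = \left(H + X\right) \left(-11 + X\right) = \left(-11 + X\right) \left(H + X\right)$)
$k{\left(O \right)} = -3$
$\left(K{\left(4,y{\left(-3,4 \right)} \right)} + k{\left(-2 \right)}\right) R{\left(\left(-4 - 2\right) + 6,-4 \right)} = \left(-8 - 3\right) \left(\left(-4\right)^{2} - 11 \left(\left(-4 - 2\right) + 6\right) - -44 + \left(\left(-4 - 2\right) + 6\right) \left(-4\right)\right) = - 11 \left(16 - 11 \left(-6 + 6\right) + 44 + \left(-6 + 6\right) \left(-4\right)\right) = - 11 \left(16 - 0 + 44 + 0 \left(-4\right)\right) = - 11 \left(16 + 0 + 44 + 0\right) = \left(-11\right) 60 = -660$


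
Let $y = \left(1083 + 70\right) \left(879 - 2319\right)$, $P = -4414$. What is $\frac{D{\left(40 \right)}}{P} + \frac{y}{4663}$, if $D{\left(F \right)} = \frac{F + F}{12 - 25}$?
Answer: $- \frac{47636054600}{133786133} \approx -356.06$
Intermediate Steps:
$y = -1660320$ ($y = 1153 \left(-1440\right) = -1660320$)
$D{\left(F \right)} = - \frac{2 F}{13}$ ($D{\left(F \right)} = \frac{2 F}{-13} = 2 F \left(- \frac{1}{13}\right) = - \frac{2 F}{13}$)
$\frac{D{\left(40 \right)}}{P} + \frac{y}{4663} = \frac{\left(- \frac{2}{13}\right) 40}{-4414} - \frac{1660320}{4663} = \left(- \frac{80}{13}\right) \left(- \frac{1}{4414}\right) - \frac{1660320}{4663} = \frac{40}{28691} - \frac{1660320}{4663} = - \frac{47636054600}{133786133}$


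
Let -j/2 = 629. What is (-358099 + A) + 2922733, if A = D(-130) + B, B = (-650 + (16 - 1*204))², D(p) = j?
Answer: 3265620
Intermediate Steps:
j = -1258 (j = -2*629 = -1258)
D(p) = -1258
B = 702244 (B = (-650 + (16 - 204))² = (-650 - 188)² = (-838)² = 702244)
A = 700986 (A = -1258 + 702244 = 700986)
(-358099 + A) + 2922733 = (-358099 + 700986) + 2922733 = 342887 + 2922733 = 3265620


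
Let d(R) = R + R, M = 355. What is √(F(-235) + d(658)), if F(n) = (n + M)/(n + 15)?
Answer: √159170/11 ≈ 36.269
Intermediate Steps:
d(R) = 2*R
F(n) = (355 + n)/(15 + n) (F(n) = (n + 355)/(n + 15) = (355 + n)/(15 + n))
√(F(-235) + d(658)) = √((355 - 235)/(15 - 235) + 2*658) = √(120/(-220) + 1316) = √(-1/220*120 + 1316) = √(-6/11 + 1316) = √(14470/11) = √159170/11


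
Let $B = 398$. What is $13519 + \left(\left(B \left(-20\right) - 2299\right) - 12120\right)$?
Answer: $-8860$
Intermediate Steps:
$13519 + \left(\left(B \left(-20\right) - 2299\right) - 12120\right) = 13519 + \left(\left(398 \left(-20\right) - 2299\right) - 12120\right) = 13519 - 22379 = -8860$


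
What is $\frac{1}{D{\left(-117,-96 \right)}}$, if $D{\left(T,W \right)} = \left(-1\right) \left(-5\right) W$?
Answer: $- \frac{1}{480} \approx -0.0020833$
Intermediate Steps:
$D{\left(T,W \right)} = 5 W$
$\frac{1}{D{\left(-117,-96 \right)}} = \frac{1}{5 \left(-96\right)} = \frac{1}{-480} = - \frac{1}{480}$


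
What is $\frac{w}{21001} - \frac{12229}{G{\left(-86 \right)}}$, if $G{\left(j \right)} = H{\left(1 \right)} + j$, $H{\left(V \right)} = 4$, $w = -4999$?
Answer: $\frac{256411311}{1722082} \approx 148.9$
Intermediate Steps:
$G{\left(j \right)} = 4 + j$
$\frac{w}{21001} - \frac{12229}{G{\left(-86 \right)}} = - \frac{4999}{21001} - \frac{12229}{4 - 86} = \left(-4999\right) \frac{1}{21001} - \frac{12229}{-82} = - \frac{4999}{21001} - - \frac{12229}{82} = - \frac{4999}{21001} + \frac{12229}{82} = \frac{256411311}{1722082}$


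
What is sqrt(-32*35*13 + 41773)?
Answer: sqrt(27213) ≈ 164.96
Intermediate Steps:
sqrt(-32*35*13 + 41773) = sqrt(-1120*13 + 41773) = sqrt(-14560 + 41773) = sqrt(27213)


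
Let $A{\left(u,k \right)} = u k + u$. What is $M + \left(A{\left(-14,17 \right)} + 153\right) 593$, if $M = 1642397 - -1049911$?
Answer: $2633601$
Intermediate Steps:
$A{\left(u,k \right)} = u + k u$ ($A{\left(u,k \right)} = k u + u = u + k u$)
$M = 2692308$ ($M = 1642397 + 1049911 = 2692308$)
$M + \left(A{\left(-14,17 \right)} + 153\right) 593 = 2692308 + \left(- 14 \left(1 + 17\right) + 153\right) 593 = 2692308 + \left(\left(-14\right) 18 + 153\right) 593 = 2692308 + \left(-252 + 153\right) 593 = 2692308 - 58707 = 2633601$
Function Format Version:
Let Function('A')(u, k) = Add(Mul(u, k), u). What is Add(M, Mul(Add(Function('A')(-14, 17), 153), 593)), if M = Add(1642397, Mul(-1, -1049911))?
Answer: 2633601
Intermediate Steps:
Function('A')(u, k) = Add(u, Mul(k, u)) (Function('A')(u, k) = Add(Mul(k, u), u) = Add(u, Mul(k, u)))
M = 2692308 (M = Add(1642397, 1049911) = 2692308)
Add(M, Mul(Add(Function('A')(-14, 17), 153), 593)) = Add(2692308, Mul(Add(Mul(-14, Add(1, 17)), 153), 593)) = Add(2692308, Mul(Add(Mul(-14, 18), 153), 593)) = Add(2692308, Mul(Add(-252, 153), 593)) = Add(2692308, Mul(-99, 593)) = Add(2692308, -58707) = 2633601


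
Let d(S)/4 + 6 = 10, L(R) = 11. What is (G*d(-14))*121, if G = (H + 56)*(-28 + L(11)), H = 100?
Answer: -5134272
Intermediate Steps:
d(S) = 16 (d(S) = -24 + 4*10 = -24 + 40 = 16)
G = -2652 (G = (100 + 56)*(-28 + 11) = 156*(-17) = -2652)
(G*d(-14))*121 = -2652*16*121 = -42432*121 = -5134272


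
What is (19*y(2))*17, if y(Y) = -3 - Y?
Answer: -1615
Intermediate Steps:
(19*y(2))*17 = (19*(-3 - 1*2))*17 = (19*(-3 - 2))*17 = (19*(-5))*17 = -95*17 = -1615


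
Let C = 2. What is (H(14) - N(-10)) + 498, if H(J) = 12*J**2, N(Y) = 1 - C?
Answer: 2851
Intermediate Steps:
N(Y) = -1 (N(Y) = 1 - 1*2 = 1 - 2 = -1)
(H(14) - N(-10)) + 498 = (12*14**2 - 1*(-1)) + 498 = (12*196 + 1) + 498 = (2352 + 1) + 498 = 2353 + 498 = 2851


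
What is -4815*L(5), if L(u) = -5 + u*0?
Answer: 24075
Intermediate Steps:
L(u) = -5 (L(u) = -5 + 0 = -5)
-4815*L(5) = -4815*(-5) = 24075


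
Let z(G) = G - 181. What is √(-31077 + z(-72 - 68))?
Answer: I*√31398 ≈ 177.19*I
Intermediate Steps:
z(G) = -181 + G
√(-31077 + z(-72 - 68)) = √(-31077 + (-181 + (-72 - 68))) = √(-31077 + (-181 - 140)) = √(-31077 - 321) = √(-31398) = I*√31398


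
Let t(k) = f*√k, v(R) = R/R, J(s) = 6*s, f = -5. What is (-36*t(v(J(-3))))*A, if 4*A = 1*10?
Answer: 450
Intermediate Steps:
v(R) = 1
t(k) = -5*√k
A = 5/2 (A = (1*10)/4 = (¼)*10 = 5/2 ≈ 2.5000)
(-36*t(v(J(-3))))*A = -(-180)*√1*(5/2) = -(-180)*(5/2) = -36*(-5)*(5/2) = 180*(5/2) = 450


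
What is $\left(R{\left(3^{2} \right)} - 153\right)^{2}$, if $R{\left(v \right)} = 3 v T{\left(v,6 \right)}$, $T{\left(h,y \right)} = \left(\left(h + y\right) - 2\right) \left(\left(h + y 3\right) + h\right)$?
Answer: $155825289$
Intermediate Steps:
$T{\left(h,y \right)} = \left(2 h + 3 y\right) \left(-2 + h + y\right)$ ($T{\left(h,y \right)} = \left(-2 + h + y\right) \left(\left(h + 3 y\right) + h\right) = \left(-2 + h + y\right) \left(2 h + 3 y\right) = \left(2 h + 3 y\right) \left(-2 + h + y\right)$)
$R{\left(v \right)} = 3 v \left(72 + 2 v^{2} + 26 v\right)$ ($R{\left(v \right)} = 3 v \left(\left(-6\right) 6 - 4 v + 2 v^{2} + 3 \cdot 6^{2} + 5 v 6\right) = 3 v \left(-36 - 4 v + 2 v^{2} + 3 \cdot 36 + 30 v\right) = 3 v \left(-36 - 4 v + 2 v^{2} + 108 + 30 v\right) = 3 v \left(72 + 2 v^{2} + 26 v\right)$)
$\left(R{\left(3^{2} \right)} - 153\right)^{2} = \left(6 \cdot 3^{2} \left(36 + \left(3^{2}\right)^{2} + 13 \cdot 3^{2}\right) - 153\right)^{2} = \left(6 \cdot 9 \left(36 + 9^{2} + 13 \cdot 9\right) - 153\right)^{2} = \left(6 \cdot 9 \left(36 + 81 + 117\right) - 153\right)^{2} = \left(6 \cdot 9 \cdot 234 - 153\right)^{2} = \left(12636 - 153\right)^{2} = 12483^{2} = 155825289$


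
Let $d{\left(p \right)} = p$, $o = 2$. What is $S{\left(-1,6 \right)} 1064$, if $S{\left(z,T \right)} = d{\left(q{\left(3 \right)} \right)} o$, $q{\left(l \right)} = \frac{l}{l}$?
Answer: $2128$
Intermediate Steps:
$q{\left(l \right)} = 1$
$S{\left(z,T \right)} = 2$ ($S{\left(z,T \right)} = 1 \cdot 2 = 2$)
$S{\left(-1,6 \right)} 1064 = 2 \cdot 1064 = 2128$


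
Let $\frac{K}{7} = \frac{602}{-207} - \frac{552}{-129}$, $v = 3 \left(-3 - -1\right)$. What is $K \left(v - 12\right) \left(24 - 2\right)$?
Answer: $- \frac{3758216}{989} \approx -3800.0$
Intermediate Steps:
$v = -6$ ($v = 3 \left(-3 + 1\right) = 3 \left(-2\right) = -6$)
$K = \frac{85414}{8901}$ ($K = 7 \left(\frac{602}{-207} - \frac{552}{-129}\right) = 7 \left(602 \left(- \frac{1}{207}\right) - - \frac{184}{43}\right) = 7 \left(- \frac{602}{207} + \frac{184}{43}\right) = 7 \cdot \frac{12202}{8901} = \frac{85414}{8901} \approx 9.596$)
$K \left(v - 12\right) \left(24 - 2\right) = \frac{85414 \left(-6 - 12\right) \left(24 - 2\right)}{8901} = \frac{85414 \left(\left(-18\right) 22\right)}{8901} = \frac{85414}{8901} \left(-396\right) = - \frac{3758216}{989}$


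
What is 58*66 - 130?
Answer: 3698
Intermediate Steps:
58*66 - 130 = 3828 - 130 = 3698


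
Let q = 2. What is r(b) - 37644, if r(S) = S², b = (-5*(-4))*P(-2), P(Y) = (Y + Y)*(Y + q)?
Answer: -37644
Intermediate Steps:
P(Y) = 2*Y*(2 + Y) (P(Y) = (Y + Y)*(Y + 2) = (2*Y)*(2 + Y) = 2*Y*(2 + Y))
b = 0 (b = (-5*(-4))*(2*(-2)*(2 - 2)) = 20*(2*(-2)*0) = 20*0 = 0)
r(b) - 37644 = 0² - 37644 = 0 - 37644 = -37644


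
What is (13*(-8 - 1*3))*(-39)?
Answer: 5577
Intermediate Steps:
(13*(-8 - 1*3))*(-39) = (13*(-8 - 3))*(-39) = (13*(-11))*(-39) = -143*(-39) = 5577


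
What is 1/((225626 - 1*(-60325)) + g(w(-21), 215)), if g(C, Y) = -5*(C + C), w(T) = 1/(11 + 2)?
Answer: 13/3717353 ≈ 3.4971e-6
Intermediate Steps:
w(T) = 1/13
g(C, Y) = -10*C
1/((225626 - 1*(-60325)) + g(w(-21), 215)) = 1/((225626 - 1*(-60325)) - 10*1/13) = 1/((225626 + 60325) - 10/13) = 1/(285951 - 10/13) = 1/(3717353/13) = 13/3717353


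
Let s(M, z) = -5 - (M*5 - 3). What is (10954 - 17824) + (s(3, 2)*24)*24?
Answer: -16662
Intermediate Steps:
s(M, z) = -2 - 5*M (s(M, z) = -5 - (5*M - 3) = -5 - (-3 + 5*M) = -5 + (3 - 5*M) = -2 - 5*M)
(10954 - 17824) + (s(3, 2)*24)*24 = (10954 - 17824) + ((-2 - 5*3)*24)*24 = -6870 + ((-2 - 15)*24)*24 = -6870 - 17*24*24 = -6870 - 408*24 = -6870 - 9792 = -16662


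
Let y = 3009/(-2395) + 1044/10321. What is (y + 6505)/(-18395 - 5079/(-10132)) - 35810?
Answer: -164975344152272183462/4606917488381495 ≈ -35810.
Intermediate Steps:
y = -28555509/24718795 (y = 3009*(-1/2395) + 1044*(1/10321) = -3009/2395 + 1044/10321 = -28555509/24718795 ≈ -1.1552)
(y + 6505)/(-18395 - 5079/(-10132)) - 35810 = (-28555509/24718795 + 6505)/(-18395 - 5079/(-10132)) - 35810 = 160767205966/(24718795*(-18395 - 5079*(-1/10132))) - 35810 = 160767205966/(24718795*(-18395 + 5079/10132)) - 35810 = 160767205966/(24718795*(-186373061/10132)) - 35810 = (160767205966/24718795)*(-10132/186373061) - 35810 = -1628893330847512/4606917488381495 - 35810 = -164975344152272183462/4606917488381495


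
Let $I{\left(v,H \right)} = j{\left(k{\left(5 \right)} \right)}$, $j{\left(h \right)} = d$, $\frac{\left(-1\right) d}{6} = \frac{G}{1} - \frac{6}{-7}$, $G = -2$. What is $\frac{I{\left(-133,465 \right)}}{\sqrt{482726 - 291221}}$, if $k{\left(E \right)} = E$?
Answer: $\frac{16 \sqrt{191505}}{446845} \approx 0.015669$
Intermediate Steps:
$d = \frac{48}{7}$ ($d = - 6 \left(- \frac{2}{1} - \frac{6}{-7}\right) = - 6 \left(\left(-2\right) 1 - - \frac{6}{7}\right) = - 6 \left(-2 + \frac{6}{7}\right) = \left(-6\right) \left(- \frac{8}{7}\right) = \frac{48}{7} \approx 6.8571$)
$j{\left(h \right)} = \frac{48}{7}$
$I{\left(v,H \right)} = \frac{48}{7}$
$\frac{I{\left(-133,465 \right)}}{\sqrt{482726 - 291221}} = \frac{48}{7 \sqrt{482726 - 291221}} = \frac{48}{7 \sqrt{191505}} = \frac{48 \frac{\sqrt{191505}}{191505}}{7} = \frac{16 \sqrt{191505}}{446845}$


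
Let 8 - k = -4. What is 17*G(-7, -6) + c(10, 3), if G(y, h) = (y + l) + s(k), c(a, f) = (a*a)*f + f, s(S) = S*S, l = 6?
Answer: 2734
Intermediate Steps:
k = 12 (k = 8 - 1*(-4) = 8 + 4 = 12)
s(S) = S**2
c(a, f) = f + f*a**2 (c(a, f) = a**2*f + f = f*a**2 + f = f + f*a**2)
G(y, h) = 150 + y (G(y, h) = (y + 6) + 12**2 = (6 + y) + 144 = 150 + y)
17*G(-7, -6) + c(10, 3) = 17*(150 - 7) + 3*(1 + 10**2) = 17*143 + 3*(1 + 100) = 2431 + 3*101 = 2431 + 303 = 2734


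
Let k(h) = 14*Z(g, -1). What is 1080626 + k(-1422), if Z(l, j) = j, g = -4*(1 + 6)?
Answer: 1080612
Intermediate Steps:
g = -28 (g = -4*7 = -28)
k(h) = -14 (k(h) = 14*(-1) = -14)
1080626 + k(-1422) = 1080626 - 14 = 1080612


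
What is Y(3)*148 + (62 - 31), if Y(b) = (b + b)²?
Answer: 5359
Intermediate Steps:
Y(b) = 4*b² (Y(b) = (2*b)² = 4*b²)
Y(3)*148 + (62 - 31) = (4*3²)*148 + (62 - 31) = (4*9)*148 + 31 = 36*148 + 31 = 5328 + 31 = 5359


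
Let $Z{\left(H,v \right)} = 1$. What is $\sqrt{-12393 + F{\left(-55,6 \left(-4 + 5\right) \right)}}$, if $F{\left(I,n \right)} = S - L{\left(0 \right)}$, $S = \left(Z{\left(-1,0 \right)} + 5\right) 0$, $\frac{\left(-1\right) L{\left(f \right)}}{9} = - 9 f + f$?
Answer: $27 i \sqrt{17} \approx 111.32 i$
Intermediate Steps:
$L{\left(f \right)} = 72 f$ ($L{\left(f \right)} = - 9 \left(- 9 f + f\right) = - 9 \left(- 8 f\right) = 72 f$)
$S = 0$ ($S = \left(1 + 5\right) 0 = 6 \cdot 0 = 0$)
$F{\left(I,n \right)} = 0$ ($F{\left(I,n \right)} = 0 - 72 \cdot 0 = 0 - 0 = 0 + 0 = 0$)
$\sqrt{-12393 + F{\left(-55,6 \left(-4 + 5\right) \right)}} = \sqrt{-12393 + 0} = \sqrt{-12393} = 27 i \sqrt{17}$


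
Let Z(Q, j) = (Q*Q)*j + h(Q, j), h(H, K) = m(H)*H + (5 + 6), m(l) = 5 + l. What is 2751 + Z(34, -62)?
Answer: -67584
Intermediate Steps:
h(H, K) = 11 + H*(5 + H) (h(H, K) = (5 + H)*H + (5 + 6) = H*(5 + H) + 11 = 11 + H*(5 + H))
Z(Q, j) = 11 + Q*(5 + Q) + j*Q² (Z(Q, j) = (Q*Q)*j + (11 + Q*(5 + Q)) = Q²*j + (11 + Q*(5 + Q)) = j*Q² + (11 + Q*(5 + Q)) = 11 + Q*(5 + Q) + j*Q²)
2751 + Z(34, -62) = 2751 + (11 + 34*(5 + 34) - 62*34²) = 2751 + (11 + 34*39 - 62*1156) = 2751 + (11 + 1326 - 71672) = 2751 - 70335 = -67584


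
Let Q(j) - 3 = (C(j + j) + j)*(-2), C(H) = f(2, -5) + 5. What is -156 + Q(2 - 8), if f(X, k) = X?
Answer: -155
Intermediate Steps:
C(H) = 7 (C(H) = 2 + 5 = 7)
Q(j) = -11 - 2*j (Q(j) = 3 + (7 + j)*(-2) = 3 + (-14 - 2*j) = -11 - 2*j)
-156 + Q(2 - 8) = -156 + (-11 - 2*(2 - 8)) = -156 + (-11 - 2*(-6)) = -156 + (-11 + 12) = -156 + 1 = -155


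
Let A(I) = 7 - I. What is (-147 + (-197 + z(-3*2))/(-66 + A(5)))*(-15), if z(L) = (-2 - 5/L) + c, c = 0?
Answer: 276295/128 ≈ 2158.6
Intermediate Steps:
z(L) = -2 - 5/L (z(L) = (-2 - 5/L) + 0 = -2 - 5/L)
(-147 + (-197 + z(-3*2))/(-66 + A(5)))*(-15) = (-147 + (-197 + (-2 - 5/((-3*2))))/(-66 + (7 - 1*5)))*(-15) = (-147 + (-197 + (-2 - 5/(-6)))/(-66 + (7 - 5)))*(-15) = (-147 + (-197 + (-2 - 5*(-⅙)))/(-66 + 2))*(-15) = (-147 + (-197 + (-2 + ⅚))/(-64))*(-15) = (-147 + (-197 - 7/6)*(-1/64))*(-15) = (-147 - 1189/6*(-1/64))*(-15) = (-147 + 1189/384)*(-15) = -55259/384*(-15) = 276295/128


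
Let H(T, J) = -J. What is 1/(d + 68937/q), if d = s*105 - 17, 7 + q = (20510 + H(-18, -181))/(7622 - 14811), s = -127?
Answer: -71014/1443767021 ≈ -4.9187e-5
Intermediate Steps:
q = -71014/7189 (q = -7 + (20510 - 1*(-181))/(7622 - 14811) = -7 + (20510 + 181)/(-7189) = -7 + 20691*(-1/7189) = -7 - 20691/7189 = -71014/7189 ≈ -9.8781)
d = -13352 (d = -127*105 - 17 = -13335 - 17 = -13352)
1/(d + 68937/q) = 1/(-13352 + 68937/(-71014/7189)) = 1/(-13352 + 68937*(-7189/71014)) = 1/(-13352 - 495588093/71014) = 1/(-1443767021/71014) = -71014/1443767021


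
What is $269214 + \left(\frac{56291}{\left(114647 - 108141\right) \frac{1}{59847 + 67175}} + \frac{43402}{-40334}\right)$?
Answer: $\frac{89760238357428}{65603251} \approx 1.3682 \cdot 10^{6}$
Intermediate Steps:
$269214 + \left(\frac{56291}{\left(114647 - 108141\right) \frac{1}{59847 + 67175}} + \frac{43402}{-40334}\right) = 269214 + \left(\frac{56291}{6506 \cdot \frac{1}{127022}} + 43402 \left(- \frac{1}{40334}\right)\right) = 269214 - \left(\frac{21701}{20167} - \frac{56291}{6506 \cdot \frac{1}{127022}}\right) = 269214 - \left(\frac{21701}{20167} - \frac{56291}{\frac{3253}{63511}}\right) = 269214 + \left(56291 \cdot \frac{63511}{3253} - \frac{21701}{20167}\right) = 269214 + \left(\frac{3575097701}{3253} - \frac{21701}{20167}\right) = 269214 + \frac{72098924742714}{65603251} = \frac{89760238357428}{65603251}$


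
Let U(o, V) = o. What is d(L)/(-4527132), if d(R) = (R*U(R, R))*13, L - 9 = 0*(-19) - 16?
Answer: -637/4527132 ≈ -0.00014071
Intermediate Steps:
L = -7 (L = 9 + (0*(-19) - 16) = 9 + (0 - 16) = 9 - 16 = -7)
d(R) = 13*R² (d(R) = (R*R)*13 = R²*13 = 13*R²)
d(L)/(-4527132) = (13*(-7)²)/(-4527132) = (13*49)*(-1/4527132) = 637*(-1/4527132) = -637/4527132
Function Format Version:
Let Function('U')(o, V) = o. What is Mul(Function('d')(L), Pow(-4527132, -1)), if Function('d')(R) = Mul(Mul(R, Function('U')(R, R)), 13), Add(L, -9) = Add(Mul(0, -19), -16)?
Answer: Rational(-637, 4527132) ≈ -0.00014071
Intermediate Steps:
L = -7 (L = Add(9, Add(Mul(0, -19), -16)) = Add(9, Add(0, -16)) = Add(9, -16) = -7)
Function('d')(R) = Mul(13, Pow(R, 2)) (Function('d')(R) = Mul(Mul(R, R), 13) = Mul(Pow(R, 2), 13) = Mul(13, Pow(R, 2)))
Mul(Function('d')(L), Pow(-4527132, -1)) = Mul(Mul(13, Pow(-7, 2)), Pow(-4527132, -1)) = Mul(Mul(13, 49), Rational(-1, 4527132)) = Mul(637, Rational(-1, 4527132)) = Rational(-637, 4527132)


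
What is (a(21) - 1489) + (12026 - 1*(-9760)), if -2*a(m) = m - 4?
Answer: 40577/2 ≈ 20289.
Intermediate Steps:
a(m) = 2 - m/2 (a(m) = -(m - 4)/2 = -(-4 + m)/2 = 2 - m/2)
(a(21) - 1489) + (12026 - 1*(-9760)) = ((2 - ½*21) - 1489) + (12026 - 1*(-9760)) = ((2 - 21/2) - 1489) + (12026 + 9760) = (-17/2 - 1489) + 21786 = -2995/2 + 21786 = 40577/2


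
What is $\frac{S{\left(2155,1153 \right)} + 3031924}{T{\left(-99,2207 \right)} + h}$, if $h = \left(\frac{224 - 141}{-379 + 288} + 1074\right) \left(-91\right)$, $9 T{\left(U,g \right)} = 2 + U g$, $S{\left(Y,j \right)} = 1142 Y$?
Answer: $- \frac{24718203}{548675} \approx -45.051$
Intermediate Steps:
$T{\left(U,g \right)} = \frac{2}{9} + \frac{U g}{9}$ ($T{\left(U,g \right)} = \frac{2 + U g}{9} = \frac{2}{9} + \frac{U g}{9}$)
$h = -97651$ ($h = \left(\frac{83}{-91} + 1074\right) \left(-91\right) = \left(83 \left(- \frac{1}{91}\right) + 1074\right) \left(-91\right) = \left(- \frac{83}{91} + 1074\right) \left(-91\right) = \frac{97651}{91} \left(-91\right) = -97651$)
$\frac{S{\left(2155,1153 \right)} + 3031924}{T{\left(-99,2207 \right)} + h} = \frac{1142 \cdot 2155 + 3031924}{\left(\frac{2}{9} + \frac{1}{9} \left(-99\right) 2207\right) - 97651} = \frac{2461010 + 3031924}{\left(\frac{2}{9} - 24277\right) - 97651} = \frac{5492934}{- \frac{218491}{9} - 97651} = \frac{5492934}{- \frac{1097350}{9}} = 5492934 \left(- \frac{9}{1097350}\right) = - \frac{24718203}{548675}$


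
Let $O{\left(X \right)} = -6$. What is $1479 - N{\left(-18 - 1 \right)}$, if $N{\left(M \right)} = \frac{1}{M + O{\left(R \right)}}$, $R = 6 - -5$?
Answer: $\frac{36976}{25} \approx 1479.0$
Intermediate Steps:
$R = 11$ ($R = 6 + 5 = 11$)
$N{\left(M \right)} = \frac{1}{-6 + M}$ ($N{\left(M \right)} = \frac{1}{M - 6} = \frac{1}{-6 + M}$)
$1479 - N{\left(-18 - 1 \right)} = 1479 - \frac{1}{-6 - 19} = 1479 - \frac{1}{-25} = 1479 - - \frac{1}{25} = 1479 + \frac{1}{25} = \frac{36976}{25}$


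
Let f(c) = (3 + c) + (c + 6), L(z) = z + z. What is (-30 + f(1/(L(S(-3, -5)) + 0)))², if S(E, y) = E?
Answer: 4096/9 ≈ 455.11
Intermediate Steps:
L(z) = 2*z
f(c) = 9 + 2*c (f(c) = (3 + c) + (6 + c) = 9 + 2*c)
(-30 + f(1/(L(S(-3, -5)) + 0)))² = (-30 + (9 + 2/(2*(-3) + 0)))² = (-30 + (9 + 2/(-6 + 0)))² = (-30 + (9 + 2/(-6)))² = (-30 + (9 + 2*(-⅙)))² = (-30 + (9 - ⅓))² = (-30 + 26/3)² = (-64/3)² = 4096/9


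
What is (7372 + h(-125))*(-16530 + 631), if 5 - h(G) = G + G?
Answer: -121261673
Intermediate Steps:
h(G) = 5 - 2*G (h(G) = 5 - (G + G) = 5 - 2*G)
(7372 + h(-125))*(-16530 + 631) = (7372 + (5 - 2*(-125)))*(-16530 + 631) = (7372 + (5 + 250))*(-15899) = (7372 + 255)*(-15899) = 7627*(-15899) = -121261673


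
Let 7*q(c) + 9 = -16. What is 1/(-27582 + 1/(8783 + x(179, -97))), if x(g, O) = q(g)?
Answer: -61456/1695079385 ≈ -3.6256e-5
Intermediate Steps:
q(c) = -25/7 (q(c) = -9/7 + (⅐)*(-16) = -9/7 - 16/7 = -25/7)
x(g, O) = -25/7
1/(-27582 + 1/(8783 + x(179, -97))) = 1/(-27582 + 1/(8783 - 25/7)) = 1/(-27582 + 1/(61456/7)) = 1/(-27582 + 7/61456) = 1/(-1695079385/61456) = -61456/1695079385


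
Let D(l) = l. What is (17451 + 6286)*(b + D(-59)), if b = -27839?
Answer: -662214826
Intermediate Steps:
(17451 + 6286)*(b + D(-59)) = (17451 + 6286)*(-27839 - 59) = 23737*(-27898) = -662214826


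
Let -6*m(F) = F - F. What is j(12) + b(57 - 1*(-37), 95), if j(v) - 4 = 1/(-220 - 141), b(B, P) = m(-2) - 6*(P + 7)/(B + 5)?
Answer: -8675/3971 ≈ -2.1846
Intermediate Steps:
m(F) = 0 (m(F) = -(F - F)/6 = -1/6*0 = 0)
b(B, P) = -6*(7 + P)/(5 + B) (b(B, P) = 0 - 6*(P + 7)/(B + 5) = 0 - 6*(7 + P)/(5 + B) = -6*(7 + P)/(5 + B))
j(v) = 1443/361 (j(v) = 4 + 1/(-220 - 141) = 4 + 1/(-361) = 4 - 1/361 = 1443/361)
j(12) + b(57 - 1*(-37), 95) = 1443/361 + 6*(-7 - 1*95)/(5 + (57 - 1*(-37))) = 1443/361 + 6*(-7 - 95)/(5 + (57 + 37)) = 1443/361 + 6*(-102)/(5 + 94) = 1443/361 + 6*(-102)/99 = 1443/361 + 6*(1/99)*(-102) = 1443/361 - 68/11 = -8675/3971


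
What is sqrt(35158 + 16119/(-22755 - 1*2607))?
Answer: sqrt(279188990554)/2818 ≈ 187.50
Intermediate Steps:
sqrt(35158 + 16119/(-22755 - 1*2607)) = sqrt(35158 + 16119/(-22755 - 2607)) = sqrt(35158 + 16119/(-25362)) = sqrt(35158 + 16119*(-1/25362)) = sqrt(35158 - 1791/2818) = sqrt(99073453/2818) = sqrt(279188990554)/2818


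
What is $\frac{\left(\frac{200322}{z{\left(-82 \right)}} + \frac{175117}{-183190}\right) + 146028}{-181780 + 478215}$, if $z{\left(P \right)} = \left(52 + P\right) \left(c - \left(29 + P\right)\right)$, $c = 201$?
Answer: $\frac{1698363273664}{3448299405775} \approx 0.49252$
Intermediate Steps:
$z{\left(P \right)} = \left(52 + P\right) \left(172 - P\right)$ ($z{\left(P \right)} = \left(52 + P\right) \left(201 - \left(29 + P\right)\right) = \left(52 + P\right) \left(172 - P\right)$)
$\frac{\left(\frac{200322}{z{\left(-82 \right)}} + \frac{175117}{-183190}\right) + 146028}{-181780 + 478215} = \frac{\left(\frac{200322}{8944 - \left(-82\right)^{2} + 120 \left(-82\right)} + \frac{175117}{-183190}\right) + 146028}{-181780 + 478215} = \frac{\left(\frac{200322}{8944 - 6724 - 9840} + 175117 \left(- \frac{1}{183190}\right)\right) + 146028}{296435} = \left(\left(\frac{200322}{8944 - 6724 - 9840} - \frac{175117}{183190}\right) + 146028\right) \frac{1}{296435} = \left(\left(\frac{200322}{-7620} - \frac{175117}{183190}\right) + 146028\right) \frac{1}{296435} = \left(\left(200322 \left(- \frac{1}{7620}\right) - \frac{175117}{183190}\right) + 146028\right) \frac{1}{296435} = \left(\left(- \frac{33387}{1270} - \frac{175117}{183190}\right) + 146028\right) \frac{1}{296435} = \left(- \frac{316928156}{11632565} + 146028\right) \frac{1}{296435} = \frac{1698363273664}{11632565} \cdot \frac{1}{296435} = \frac{1698363273664}{3448299405775}$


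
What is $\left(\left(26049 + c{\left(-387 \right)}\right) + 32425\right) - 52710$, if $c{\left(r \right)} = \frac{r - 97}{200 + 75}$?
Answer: $\frac{144056}{25} \approx 5762.2$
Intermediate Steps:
$c{\left(r \right)} = - \frac{97}{275} + \frac{r}{275}$ ($c{\left(r \right)} = \frac{-97 + r}{275} = \left(-97 + r\right) \frac{1}{275} = - \frac{97}{275} + \frac{r}{275}$)
$\left(\left(26049 + c{\left(-387 \right)}\right) + 32425\right) - 52710 = \left(\left(26049 + \left(- \frac{97}{275} + \frac{1}{275} \left(-387\right)\right)\right) + 32425\right) - 52710 = \left(\left(26049 - \frac{44}{25}\right) + 32425\right) - 52710 = \left(\frac{651181}{25} + 32425\right) - 52710 = \frac{1461806}{25} - 52710 = \frac{144056}{25}$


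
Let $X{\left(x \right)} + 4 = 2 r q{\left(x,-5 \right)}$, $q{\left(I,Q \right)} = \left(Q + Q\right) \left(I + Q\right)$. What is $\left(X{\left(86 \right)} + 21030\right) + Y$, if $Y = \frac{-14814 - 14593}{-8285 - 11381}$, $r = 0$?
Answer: $\frac{413526723}{19666} \approx 21028.0$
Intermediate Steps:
$Y = \frac{29407}{19666}$ ($Y = - \frac{29407}{-19666} = \left(-29407\right) \left(- \frac{1}{19666}\right) = \frac{29407}{19666} \approx 1.4953$)
$q{\left(I,Q \right)} = 2 Q \left(I + Q\right)$
$X{\left(x \right)} = -4$ ($X{\left(x \right)} = -4 + 2 \cdot 0 \cdot 2 \left(-5\right) \left(x - 5\right) = -4 + 0 \cdot 2 \left(-5\right) \left(-5 + x\right) = -4 + 0 \left(50 - 10 x\right) = -4 + 0 = -4$)
$\left(X{\left(86 \right)} + 21030\right) + Y = \left(-4 + 21030\right) + \frac{29407}{19666} = 21026 + \frac{29407}{19666} = \frac{413526723}{19666}$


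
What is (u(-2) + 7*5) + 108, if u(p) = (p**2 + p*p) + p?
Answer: 149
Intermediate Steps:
u(p) = p + 2*p**2 (u(p) = (p**2 + p**2) + p = 2*p**2 + p = p + 2*p**2)
(u(-2) + 7*5) + 108 = (-2*(1 + 2*(-2)) + 7*5) + 108 = (-2*(1 - 4) + 35) + 108 = (-2*(-3) + 35) + 108 = (6 + 35) + 108 = 41 + 108 = 149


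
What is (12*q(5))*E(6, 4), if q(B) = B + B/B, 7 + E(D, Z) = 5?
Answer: -144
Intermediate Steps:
E(D, Z) = -2 (E(D, Z) = -7 + 5 = -2)
q(B) = 1 + B (q(B) = B + 1 = 1 + B)
(12*q(5))*E(6, 4) = (12*(1 + 5))*(-2) = (12*6)*(-2) = 72*(-2) = -144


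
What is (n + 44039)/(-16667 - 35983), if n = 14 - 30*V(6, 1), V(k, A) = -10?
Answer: -44353/52650 ≈ -0.84241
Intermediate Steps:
n = 314 (n = 14 - 30*(-10) = 14 + 300 = 314)
(n + 44039)/(-16667 - 35983) = (314 + 44039)/(-16667 - 35983) = 44353/(-52650) = 44353*(-1/52650) = -44353/52650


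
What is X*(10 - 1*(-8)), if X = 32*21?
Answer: 12096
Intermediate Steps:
X = 672
X*(10 - 1*(-8)) = 672*(10 - 1*(-8)) = 672*(10 + 8) = 672*18 = 12096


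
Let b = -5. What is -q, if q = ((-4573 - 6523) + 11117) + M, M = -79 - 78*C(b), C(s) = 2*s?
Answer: -722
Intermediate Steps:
M = 701 (M = -79 - 156*(-5) = -79 - 78*(-10) = -79 + 780 = 701)
q = 722 (q = ((-4573 - 6523) + 11117) + 701 = (-11096 + 11117) + 701 = 21 + 701 = 722)
-q = -1*722 = -722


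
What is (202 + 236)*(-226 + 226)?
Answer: 0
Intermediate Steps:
(202 + 236)*(-226 + 226) = 438*0 = 0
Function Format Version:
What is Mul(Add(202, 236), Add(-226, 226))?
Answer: 0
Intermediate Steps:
Mul(Add(202, 236), Add(-226, 226)) = Mul(438, 0) = 0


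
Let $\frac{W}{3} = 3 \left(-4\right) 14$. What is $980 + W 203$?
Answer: $-101332$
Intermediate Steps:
$W = -504$ ($W = 3 \cdot 3 \left(-4\right) 14 = 3 \left(\left(-12\right) 14\right) = 3 \left(-168\right) = -504$)
$980 + W 203 = 980 - 102312 = -101332$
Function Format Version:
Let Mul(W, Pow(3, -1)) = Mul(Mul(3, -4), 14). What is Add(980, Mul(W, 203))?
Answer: -101332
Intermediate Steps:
W = -504 (W = Mul(3, Mul(Mul(3, -4), 14)) = Mul(3, Mul(-12, 14)) = Mul(3, -168) = -504)
Add(980, Mul(W, 203)) = Add(980, Mul(-504, 203)) = Add(980, -102312) = -101332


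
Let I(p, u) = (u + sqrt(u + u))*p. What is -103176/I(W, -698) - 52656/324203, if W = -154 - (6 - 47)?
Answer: -9403764582/6411114325 - 25794*I*sqrt(349)/6901475 ≈ -1.4668 - 0.069822*I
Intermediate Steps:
W = -113 (W = -154 - 1*(-41) = -154 + 41 = -113)
I(p, u) = p*(u + sqrt(2)*sqrt(u)) (I(p, u) = (u + sqrt(2*u))*p = (u + sqrt(2)*sqrt(u))*p = p*(u + sqrt(2)*sqrt(u)))
-103176/I(W, -698) - 52656/324203 = -103176*(-1/(113*(-698 + sqrt(2)*sqrt(-698)))) - 52656/324203 = -103176*(-1/(113*(-698 + sqrt(2)*(I*sqrt(698))))) - 52656*1/324203 = -103176*(-1/(113*(-698 + 2*I*sqrt(349)))) - 52656/324203 = -103176/(78874 - 226*I*sqrt(349)) - 52656/324203 = -52656/324203 - 103176/(78874 - 226*I*sqrt(349))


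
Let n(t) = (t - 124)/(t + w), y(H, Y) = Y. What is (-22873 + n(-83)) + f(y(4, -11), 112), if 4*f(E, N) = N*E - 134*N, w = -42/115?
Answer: -258182866/9587 ≈ -26931.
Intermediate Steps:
w = -42/115 (w = -42*1/115 = -42/115 ≈ -0.36522)
f(E, N) = -67*N/2 + E*N/4 (f(E, N) = (N*E - 134*N)/4 = (E*N - 134*N)/4 = (-134*N + E*N)/4 = -67*N/2 + E*N/4)
n(t) = (-124 + t)/(-42/115 + t) (n(t) = (t - 124)/(t - 42/115) = (-124 + t)/(-42/115 + t))
(-22873 + n(-83)) + f(y(4, -11), 112) = (-22873 + 115*(-124 - 83)/(-42 + 115*(-83))) + (1/4)*112*(-134 - 11) = (-22873 + 115*(-207)/(-42 - 9545)) + (1/4)*112*(-145) = (-22873 + 115*(-207)/(-9587)) - 4060 = (-22873 + 115*(-1/9587)*(-207)) - 4060 = (-22873 + 23805/9587) - 4060 = -219259646/9587 - 4060 = -258182866/9587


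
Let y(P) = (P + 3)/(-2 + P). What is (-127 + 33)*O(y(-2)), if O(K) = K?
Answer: 47/2 ≈ 23.500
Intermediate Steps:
y(P) = (3 + P)/(-2 + P)
(-127 + 33)*O(y(-2)) = (-127 + 33)*((3 - 2)/(-2 - 2)) = -94/(-4) = -(-47)/2 = -94*(-¼) = 47/2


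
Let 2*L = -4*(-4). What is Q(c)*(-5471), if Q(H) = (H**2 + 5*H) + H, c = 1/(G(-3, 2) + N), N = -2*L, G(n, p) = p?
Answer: 454093/196 ≈ 2316.8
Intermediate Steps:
L = 8 (L = (-4*(-4))/2 = (1/2)*16 = 8)
N = -16 (N = -2*8 = -16)
c = -1/14 (c = 1/(2 - 16) = 1/(-14) = -1/14 ≈ -0.071429)
Q(H) = H**2 + 6*H
Q(c)*(-5471) = -(6 - 1/14)/14*(-5471) = -1/14*83/14*(-5471) = -83/196*(-5471) = 454093/196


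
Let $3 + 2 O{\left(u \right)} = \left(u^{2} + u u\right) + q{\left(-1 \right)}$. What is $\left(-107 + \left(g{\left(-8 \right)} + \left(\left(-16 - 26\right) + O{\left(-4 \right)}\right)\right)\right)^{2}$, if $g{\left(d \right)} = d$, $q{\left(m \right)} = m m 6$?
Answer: $\frac{77841}{4} \approx 19460.0$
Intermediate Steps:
$q{\left(m \right)} = 6 m^{2}$ ($q{\left(m \right)} = m^{2} \cdot 6 = 6 m^{2}$)
$O{\left(u \right)} = \frac{3}{2} + u^{2}$ ($O{\left(u \right)} = - \frac{3}{2} + \frac{\left(u^{2} + u u\right) + 6 \left(-1\right)^{2}}{2} = - \frac{3}{2} + \frac{\left(u^{2} + u^{2}\right) + 6 \cdot 1}{2} = - \frac{3}{2} + \frac{2 u^{2} + 6}{2} = - \frac{3}{2} + \frac{6 + 2 u^{2}}{2} = - \frac{3}{2} + \left(3 + u^{2}\right) = \frac{3}{2} + u^{2}$)
$\left(-107 + \left(g{\left(-8 \right)} + \left(\left(-16 - 26\right) + O{\left(-4 \right)}\right)\right)\right)^{2} = \left(-107 + \left(-8 + \left(\left(-16 - 26\right) + \left(\frac{3}{2} + \left(-4\right)^{2}\right)\right)\right)\right)^{2} = \left(-107 + \left(-8 + \left(-42 + \left(\frac{3}{2} + 16\right)\right)\right)\right)^{2} = \left(-107 + \left(-8 + \left(-42 + \frac{35}{2}\right)\right)\right)^{2} = \left(-107 - \frac{65}{2}\right)^{2} = \left(- \frac{279}{2}\right)^{2} = \frac{77841}{4}$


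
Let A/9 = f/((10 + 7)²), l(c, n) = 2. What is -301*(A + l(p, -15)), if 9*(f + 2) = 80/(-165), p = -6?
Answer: -5557664/9537 ≈ -582.75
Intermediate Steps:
f = -610/297 (f = -2 + (80/(-165))/9 = -2 + (80*(-1/165))/9 = -2 + (⅑)*(-16/33) = -2 - 16/297 = -610/297 ≈ -2.0539)
A = -610/9537 (A = 9*(-610/(297*(10 + 7)²)) = 9*(-610/(297*(17²))) = 9*(-610/297/289) = 9*(-610/297*1/289) = 9*(-610/85833) = -610/9537 ≈ -0.063961)
-301*(A + l(p, -15)) = -301*(-610/9537 + 2) = -301*18464/9537 = -5557664/9537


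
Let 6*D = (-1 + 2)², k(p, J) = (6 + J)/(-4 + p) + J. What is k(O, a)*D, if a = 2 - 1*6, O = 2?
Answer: -⅚ ≈ -0.83333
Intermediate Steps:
a = -4 (a = 2 - 6 = -4)
k(p, J) = J + (6 + J)/(-4 + p) (k(p, J) = (6 + J)/(-4 + p) + J = J + (6 + J)/(-4 + p))
D = ⅙ (D = (-1 + 2)²/6 = (⅙)*1² = (⅙)*1 = ⅙ ≈ 0.16667)
k(O, a)*D = ((6 - 3*(-4) - 4*2)/(-4 + 2))*(⅙) = ((6 + 12 - 8)/(-2))*(⅙) = -½*10*(⅙) = -5*⅙ = -⅚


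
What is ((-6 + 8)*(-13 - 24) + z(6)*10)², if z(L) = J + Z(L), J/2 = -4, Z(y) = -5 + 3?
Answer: 30276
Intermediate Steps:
Z(y) = -2
J = -8 (J = 2*(-4) = -8)
z(L) = -10 (z(L) = -8 - 2 = -10)
((-6 + 8)*(-13 - 24) + z(6)*10)² = ((-6 + 8)*(-13 - 24) - 10*10)² = (2*(-37) - 100)² = (-74 - 100)² = (-174)² = 30276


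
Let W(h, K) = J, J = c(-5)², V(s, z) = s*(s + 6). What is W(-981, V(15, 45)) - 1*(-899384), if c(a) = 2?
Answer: 899388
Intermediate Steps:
V(s, z) = s*(6 + s)
J = 4 (J = 2² = 4)
W(h, K) = 4
W(-981, V(15, 45)) - 1*(-899384) = 4 - 1*(-899384) = 4 + 899384 = 899388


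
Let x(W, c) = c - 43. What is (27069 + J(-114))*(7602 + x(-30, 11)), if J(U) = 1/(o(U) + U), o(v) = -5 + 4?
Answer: 4712982076/23 ≈ 2.0491e+8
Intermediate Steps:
o(v) = -1
J(U) = 1/(-1 + U)
x(W, c) = -43 + c
(27069 + J(-114))*(7602 + x(-30, 11)) = (27069 + 1/(-1 - 114))*(7602 + (-43 + 11)) = (27069 + 1/(-115))*(7602 - 32) = (27069 - 1/115)*7570 = (3112934/115)*7570 = 4712982076/23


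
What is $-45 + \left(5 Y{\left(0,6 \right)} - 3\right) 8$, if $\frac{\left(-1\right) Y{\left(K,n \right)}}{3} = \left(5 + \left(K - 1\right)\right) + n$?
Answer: $-1269$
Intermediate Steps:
$Y{\left(K,n \right)} = -12 - 3 K - 3 n$ ($Y{\left(K,n \right)} = - 3 \left(\left(5 + \left(K - 1\right)\right) + n\right) = - 3 \left(\left(5 + \left(-1 + K\right)\right) + n\right) = - 3 \left(\left(4 + K\right) + n\right) = - 3 \left(4 + K + n\right) = -12 - 3 K - 3 n$)
$-45 + \left(5 Y{\left(0,6 \right)} - 3\right) 8 = -45 + \left(5 \left(-12 - 0 - 18\right) - 3\right) 8 = -45 + \left(5 \left(-12 + 0 - 18\right) - 3\right) 8 = -45 + \left(5 \left(-30\right) - 3\right) 8 = -45 + \left(-150 - 3\right) 8 = -45 - 1224 = -1269$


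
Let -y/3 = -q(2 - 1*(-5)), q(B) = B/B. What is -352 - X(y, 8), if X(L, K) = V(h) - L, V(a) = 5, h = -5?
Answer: -354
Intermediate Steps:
q(B) = 1
y = 3 (y = -(-3) = -3*(-1) = 3)
X(L, K) = 5 - L
-352 - X(y, 8) = -352 - (5 - 1*3) = -352 - (5 - 3) = -352 - 1*2 = -352 - 2 = -354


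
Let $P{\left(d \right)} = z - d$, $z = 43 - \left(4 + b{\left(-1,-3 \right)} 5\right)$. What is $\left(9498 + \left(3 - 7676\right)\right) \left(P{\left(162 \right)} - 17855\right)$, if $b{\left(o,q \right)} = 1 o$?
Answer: $-32800725$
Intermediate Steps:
$b{\left(o,q \right)} = o$
$z = 44$ ($z = 43 - \left(4 - 5\right) = 43 - -1 = 43 + 1 = 44$)
$P{\left(d \right)} = 44 - d$
$\left(9498 + \left(3 - 7676\right)\right) \left(P{\left(162 \right)} - 17855\right) = \left(9498 + \left(3 - 7676\right)\right) \left(\left(44 - 162\right) - 17855\right) = \left(9498 - 7673\right) \left(-118 - 17855\right) = 1825 \left(-17973\right) = -32800725$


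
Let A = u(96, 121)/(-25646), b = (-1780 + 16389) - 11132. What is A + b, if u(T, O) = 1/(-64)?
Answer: 5706953089/1641344 ≈ 3477.0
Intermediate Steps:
b = 3477 (b = 14609 - 11132 = 3477)
u(T, O) = -1/64
A = 1/1641344 (A = -1/64/(-25646) = -1/64*(-1/25646) = 1/1641344 ≈ 6.0926e-7)
A + b = 1/1641344 + 3477 = 5706953089/1641344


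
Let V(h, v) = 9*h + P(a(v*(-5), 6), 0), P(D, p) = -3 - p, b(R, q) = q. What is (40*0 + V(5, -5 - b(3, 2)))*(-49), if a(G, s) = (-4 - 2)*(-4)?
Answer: -2058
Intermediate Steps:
a(G, s) = 24 (a(G, s) = -6*(-4) = 24)
V(h, v) = -3 + 9*h (V(h, v) = 9*h + (-3 - 1*0) = 9*h + (-3 + 0) = 9*h - 3 = -3 + 9*h)
(40*0 + V(5, -5 - b(3, 2)))*(-49) = (40*0 + (-3 + 9*5))*(-49) = (0 + (-3 + 45))*(-49) = (0 + 42)*(-49) = 42*(-49) = -2058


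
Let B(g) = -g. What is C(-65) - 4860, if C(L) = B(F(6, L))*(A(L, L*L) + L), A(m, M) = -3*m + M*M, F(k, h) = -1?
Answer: 17845895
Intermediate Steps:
A(m, M) = M² - 3*m (A(m, M) = -3*m + M² = M² - 3*m)
C(L) = L⁴ - 2*L (C(L) = (-1*(-1))*(((L*L)² - 3*L) + L) = 1*(((L²)² - 3*L) + L) = 1*((L⁴ - 3*L) + L) = 1*(L⁴ - 2*L) = L⁴ - 2*L)
C(-65) - 4860 = -65*(-2 + (-65)³) - 4860 = -65*(-2 - 274625) - 4860 = -65*(-274627) - 4860 = 17850755 - 4860 = 17845895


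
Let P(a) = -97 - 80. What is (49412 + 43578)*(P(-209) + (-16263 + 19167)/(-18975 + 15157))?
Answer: -31555691550/1909 ≈ -1.6530e+7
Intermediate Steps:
P(a) = -177
(49412 + 43578)*(P(-209) + (-16263 + 19167)/(-18975 + 15157)) = (49412 + 43578)*(-177 + (-16263 + 19167)/(-18975 + 15157)) = 92990*(-177 + 2904/(-3818)) = 92990*(-177 + 2904*(-1/3818)) = 92990*(-177 - 1452/1909) = 92990*(-339345/1909) = -31555691550/1909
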